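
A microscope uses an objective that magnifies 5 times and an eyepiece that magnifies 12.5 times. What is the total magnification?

The overall magnification of a compound microscope is the product of the objective and eyepiece magnifications:
M = M_obj x M_eye = 5 x 12.5 = 62.5.

62.5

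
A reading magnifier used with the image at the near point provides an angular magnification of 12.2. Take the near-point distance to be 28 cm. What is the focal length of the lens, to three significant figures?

For the image at the near point, M = 1 + D/f.
f = D/(M - 1) = 28/(12.2 - 1) = 2.500 cm.

2.50 cm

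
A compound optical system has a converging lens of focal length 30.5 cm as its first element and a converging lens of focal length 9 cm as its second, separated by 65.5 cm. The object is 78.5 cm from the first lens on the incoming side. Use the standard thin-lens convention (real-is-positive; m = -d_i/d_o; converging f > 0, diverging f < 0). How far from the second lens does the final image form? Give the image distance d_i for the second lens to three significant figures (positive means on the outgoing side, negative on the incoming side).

Applying the thin-lens equation to the first lens, 1/30.5 = 1/78.5 + 1/d_i1, which gives d_i1 = 49.880 cm.
Object distance for lens 2: d_o2 = 65.5 - 49.880 = 15.620 cm.
Applying the thin-lens equation again with f_2 = 9 cm and d_o2 = 15.620 cm gives d_i2 = 21.236 cm.

21.2 cm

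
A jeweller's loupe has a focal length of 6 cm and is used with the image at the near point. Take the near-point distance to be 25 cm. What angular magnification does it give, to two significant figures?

M = 1 + D/f = 1 + 25/6 = 5.167.

5.2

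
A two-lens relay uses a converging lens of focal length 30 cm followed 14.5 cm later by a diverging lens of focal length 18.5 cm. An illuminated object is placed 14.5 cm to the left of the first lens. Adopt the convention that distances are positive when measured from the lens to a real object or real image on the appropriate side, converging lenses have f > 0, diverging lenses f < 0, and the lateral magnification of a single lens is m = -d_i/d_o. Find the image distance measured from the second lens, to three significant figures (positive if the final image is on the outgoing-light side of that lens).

-12.9 cm

First lens: d_i1 = 1/(1/30 - 1/14.5) = -28.065 cm.
With d_i1 < 0 the first image is virtual and lies on the object side; the object distance for lens 2 is d_o2 = 14.5 - (-28.065) = 42.565 cm.
Second lens: d_i2 = 1/(1/(-18.5) - 1/(42.565)) = -12.895 cm.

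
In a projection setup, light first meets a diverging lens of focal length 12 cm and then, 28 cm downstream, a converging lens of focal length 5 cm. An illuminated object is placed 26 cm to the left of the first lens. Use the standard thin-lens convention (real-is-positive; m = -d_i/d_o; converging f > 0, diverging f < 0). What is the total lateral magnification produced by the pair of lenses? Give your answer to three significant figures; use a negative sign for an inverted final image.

First lens: d_i1 = 1/(1/(-12) - 1/26) = -8.211 cm.
m_1 = -(-8.211)/26 = 0.3158.
The intermediate image is virtual, 8.211 cm to the left of lens 1, so d_o2 = L - d_i1 = 28 - (-8.211) = 36.211 cm.
Second lens: d_i2 = 1/(1/5 - 1/(36.211)) = 5.801 cm.
m_2 = -(5.801)/(36.211) = -0.1602.
Total m = m_1 x m_2 = (0.3158)(-0.1602) = -0.0506.

-0.0506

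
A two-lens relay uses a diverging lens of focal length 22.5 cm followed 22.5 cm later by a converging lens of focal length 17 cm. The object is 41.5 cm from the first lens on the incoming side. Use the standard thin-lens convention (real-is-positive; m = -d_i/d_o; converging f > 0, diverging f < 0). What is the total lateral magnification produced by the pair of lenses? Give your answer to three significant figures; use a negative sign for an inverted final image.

-0.297

First lens: d_i1 = 1/(1/(-22.5) - 1/41.5) = -14.590 cm.
m_1 = -(-14.590)/41.5 = 0.3516.
The intermediate image is virtual, 14.590 cm to the left of lens 1, so d_o2 = L - d_i1 = 22.5 - (-14.590) = 37.090 cm.
Second lens: d_i2 = 1/(1/17 - 1/(37.090)) = 31.385 cm.
m_2 = -(31.385)/(37.090) = -0.8462.
Overall magnification: m = m_1 m_2 = -0.2975.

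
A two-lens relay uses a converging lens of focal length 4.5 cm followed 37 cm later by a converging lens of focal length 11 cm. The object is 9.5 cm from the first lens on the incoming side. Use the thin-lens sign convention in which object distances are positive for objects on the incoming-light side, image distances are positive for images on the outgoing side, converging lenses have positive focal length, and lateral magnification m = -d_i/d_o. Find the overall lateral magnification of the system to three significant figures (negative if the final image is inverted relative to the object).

First lens: d_i1 = 1/(1/4.5 - 1/9.5) = 8.550 cm.
m_1 = -(8.550)/9.5 = -0.9000.
That image sits 28.450 cm in front of the second lens, so d_o2 = 28.450 cm.
Second lens: d_i2 = 1/(1/11 - 1/(28.450)) = 17.934 cm.
m_2 = -(17.934)/(28.450) = -0.6304.
The system's lateral magnification is m_1 m_2 = (-0.9000)(-0.6304) = 0.5673.

0.567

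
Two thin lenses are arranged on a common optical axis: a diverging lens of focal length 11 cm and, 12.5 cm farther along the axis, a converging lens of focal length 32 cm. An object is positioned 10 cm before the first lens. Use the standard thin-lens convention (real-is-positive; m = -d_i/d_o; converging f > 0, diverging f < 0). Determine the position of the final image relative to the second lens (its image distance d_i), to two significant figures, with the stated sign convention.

-40 cm

Applying the thin-lens equation to the first lens, 1/(-11) = 1/10 + 1/d_i1, which gives d_i1 = -5.238 cm.
The intermediate image is virtual, 5.238 cm to the left of lens 1, so d_o2 = L - d_i1 = 12.5 - (-5.238) = 17.738 cm.
Applying the thin-lens equation again with f_2 = 32 cm and d_o2 = 17.738 cm gives d_i2 = -39.800 cm.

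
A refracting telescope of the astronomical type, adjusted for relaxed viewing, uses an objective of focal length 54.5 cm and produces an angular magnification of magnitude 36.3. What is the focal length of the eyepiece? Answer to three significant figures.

1.50 cm

|M| = f_obj/f_eye, so f_eye = f_obj/|M| = 54.5/36.3 = 1.501 cm.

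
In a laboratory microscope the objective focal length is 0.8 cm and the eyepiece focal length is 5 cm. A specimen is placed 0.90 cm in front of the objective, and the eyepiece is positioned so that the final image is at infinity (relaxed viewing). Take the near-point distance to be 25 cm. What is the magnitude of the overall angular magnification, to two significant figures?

Objective: 1/d_i = 1/f_obj - 1/d_o = 1/0.8 - 1/0.90 = 0.13889 cm^-1, so d_i = 7.200 cm.
m_obj = -d_i/d_o = -7.200/0.90 = -8.000.
Eyepiece angular magnification (image at infinity): M_eye = D/f_e = 25/5 = 5.000.
Overall M = m_obj x M_eye = (-8.000)(5.000) = -40.00.
|M| = 40.00.

40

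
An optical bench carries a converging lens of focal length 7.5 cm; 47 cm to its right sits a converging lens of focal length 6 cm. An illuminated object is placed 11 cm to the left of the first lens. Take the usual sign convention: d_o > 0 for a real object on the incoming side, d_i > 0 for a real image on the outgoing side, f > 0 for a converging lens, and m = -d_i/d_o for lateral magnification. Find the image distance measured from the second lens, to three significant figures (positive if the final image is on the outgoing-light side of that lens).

8.07 cm

Lens 1: 1/d_i1 = 1/f_1 - 1/d_o1 = 1/7.5 - 1/11 = 0.04242 cm^-1, so d_i1 = 23.571 cm.
That image sits 23.429 cm in front of the second lens, so d_o2 = 23.429 cm.
Lens 2: 1/d_i2 = 1/f_2 - 1/d_o2 = 1/6 - 1/(23.429) = 0.12398 cm^-1, so d_i2 = 8.066 cm.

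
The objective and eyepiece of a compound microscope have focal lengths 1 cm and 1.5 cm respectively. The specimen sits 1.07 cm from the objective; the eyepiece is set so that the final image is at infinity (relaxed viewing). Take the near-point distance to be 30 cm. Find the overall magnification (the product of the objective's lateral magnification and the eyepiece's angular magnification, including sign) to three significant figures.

-286

Objective: 1/d_i = 1/f_obj - 1/d_o = 1/1 - 1/1.07 = 0.06542 cm^-1, so d_i = 15.286 cm.
m_obj = -d_i/d_o = -15.286/1.07 = -14.286.
Eyepiece angular magnification (image at infinity): M_eye = D/f_e = 30/1.5 = 20.000.
Overall M = m_obj x M_eye = (-14.286)(20.000) = -285.71.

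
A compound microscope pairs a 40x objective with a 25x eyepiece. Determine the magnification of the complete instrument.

The overall magnification of a compound microscope is the product of the objective and eyepiece magnifications:
M = M_obj x M_eye = 40 x 25 = 1000.

1000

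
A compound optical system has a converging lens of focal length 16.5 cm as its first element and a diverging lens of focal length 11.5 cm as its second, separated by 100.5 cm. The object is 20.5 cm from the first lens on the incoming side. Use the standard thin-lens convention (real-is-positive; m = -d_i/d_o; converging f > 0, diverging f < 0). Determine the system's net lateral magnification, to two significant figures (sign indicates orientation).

First lens: d_i1 = 1/(1/16.5 - 1/20.5) = 84.562 cm.
m_1 = -(84.562)/20.5 = -4.1250.
The intermediate image is 84.562 cm to the right of lens 1, so d_o2 = L - d_i1 = 100.5 - 84.562 = 15.938 cm.
Second lens: d_i2 = 1/(1/(-11.5) - 1/(15.938)) = -6.680 cm.
m_2 = -(-6.680)/(15.938) = 0.4191.
Overall magnification: m = m_1 m_2 = -1.7289.

-1.7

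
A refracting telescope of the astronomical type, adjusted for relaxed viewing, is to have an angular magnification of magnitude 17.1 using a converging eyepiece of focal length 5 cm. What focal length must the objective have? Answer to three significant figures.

85.5 cm

|M| = f_obj/|f_eye|, so f_obj = |M| x |f_eye| = 17.1 x 5 = 85.500 cm.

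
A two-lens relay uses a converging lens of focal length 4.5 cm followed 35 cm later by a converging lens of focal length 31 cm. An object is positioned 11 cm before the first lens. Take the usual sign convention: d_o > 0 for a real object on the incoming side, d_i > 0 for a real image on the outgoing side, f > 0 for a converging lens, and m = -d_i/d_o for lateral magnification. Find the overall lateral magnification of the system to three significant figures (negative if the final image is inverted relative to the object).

-5.94

First lens: d_i1 = 1/(1/4.5 - 1/11) = 7.615 cm.
m_1 = -(7.615)/11 = -0.6923.
The intermediate image is 7.615 cm to the right of lens 1, so d_o2 = L - d_i1 = 35 - 7.615 = 27.385 cm.
Second lens: d_i2 = 1/(1/31 - 1/(27.385)) = -234.809 cm.
m_2 = -(-234.809)/(27.385) = 8.5745.
Overall magnification: m = m_1 m_2 = -5.9362.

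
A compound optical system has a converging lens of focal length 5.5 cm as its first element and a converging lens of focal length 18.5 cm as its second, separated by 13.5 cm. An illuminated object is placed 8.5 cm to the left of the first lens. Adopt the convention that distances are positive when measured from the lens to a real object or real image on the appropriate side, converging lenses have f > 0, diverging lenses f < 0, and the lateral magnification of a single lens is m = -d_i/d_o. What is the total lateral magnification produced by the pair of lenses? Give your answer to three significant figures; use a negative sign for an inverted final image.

First lens: d_i1 = 1/(1/5.5 - 1/8.5) = 15.583 cm.
m_1 = -(15.583)/8.5 = -1.8333.
This image would form 15.583 cm past lens 1, i.e. 2.083 cm beyond lens 2, so it is a virtual object for lens 2: d_o2 = 13.5 - 15.583 = -2.083 cm.
Second lens: d_i2 = 1/(1/18.5 - 1/(-2.083)) = 1.872 cm.
m_2 = -(1.872)/(-2.083) = 0.8988.
Overall magnification: m = m_1 m_2 = -1.6478.

-1.65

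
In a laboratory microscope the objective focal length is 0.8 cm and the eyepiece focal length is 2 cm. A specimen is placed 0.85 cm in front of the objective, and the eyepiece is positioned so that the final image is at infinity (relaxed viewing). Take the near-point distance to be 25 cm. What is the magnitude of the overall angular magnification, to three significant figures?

200

Objective: 1/d_i = 1/f_obj - 1/d_o = 1/0.8 - 1/0.85 = 0.07353 cm^-1, so d_i = 13.600 cm.
m_obj = -d_i/d_o = -13.600/0.85 = -16.000.
Eyepiece angular magnification (image at infinity): M_eye = D/f_e = 25/2 = 12.500.
Overall M = m_obj x M_eye = (-16.000)(12.500) = -200.00.
|M| = 200.00.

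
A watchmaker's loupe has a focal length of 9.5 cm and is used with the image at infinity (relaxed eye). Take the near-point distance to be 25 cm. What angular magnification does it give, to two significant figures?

2.6

M = D/f = 25/9.5 = 2.632.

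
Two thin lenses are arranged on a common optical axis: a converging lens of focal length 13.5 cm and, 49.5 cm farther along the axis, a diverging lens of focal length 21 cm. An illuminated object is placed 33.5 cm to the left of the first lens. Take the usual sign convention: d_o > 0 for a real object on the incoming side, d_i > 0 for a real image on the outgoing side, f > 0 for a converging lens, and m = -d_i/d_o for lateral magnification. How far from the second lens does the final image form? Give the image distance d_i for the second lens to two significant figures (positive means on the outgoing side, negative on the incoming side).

First lens: d_i1 = 1/(1/13.5 - 1/33.5) = 22.613 cm.
The intermediate image is 22.613 cm to the right of lens 1, so d_o2 = L - d_i1 = 49.5 - 22.613 = 26.887 cm.
Second lens: d_i2 = 1/(1/(-21) - 1/(26.887)) = -11.791 cm.

-12 cm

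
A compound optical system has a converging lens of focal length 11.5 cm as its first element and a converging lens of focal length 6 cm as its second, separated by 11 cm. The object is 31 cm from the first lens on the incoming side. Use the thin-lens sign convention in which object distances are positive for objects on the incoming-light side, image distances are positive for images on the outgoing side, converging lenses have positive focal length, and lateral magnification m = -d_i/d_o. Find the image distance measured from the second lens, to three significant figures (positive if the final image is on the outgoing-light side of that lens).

Lens 1: 1/d_i1 = 1/f_1 - 1/d_o1 = 1/11.5 - 1/31 = 0.05470 cm^-1, so d_i1 = 18.282 cm.
Since 18.282 cm > 11 cm, the first image lies past the second lens and serves as a virtual object: d_o2 = L - d_i1 = -7.282 cm.
Lens 2: 1/d_i2 = 1/f_2 - 1/d_o2 = 1/6 - 1/(-7.282) = 0.30399 cm^-1, so d_i2 = 3.290 cm.

3.29 cm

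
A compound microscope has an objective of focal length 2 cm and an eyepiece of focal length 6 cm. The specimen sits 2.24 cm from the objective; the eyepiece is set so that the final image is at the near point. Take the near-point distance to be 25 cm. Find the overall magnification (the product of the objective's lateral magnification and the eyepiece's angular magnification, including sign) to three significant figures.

Objective: 1/d_i = 1/f_obj - 1/d_o = 1/2 - 1/2.24 = 0.05357 cm^-1, so d_i = 18.667 cm.
m_obj = -d_i/d_o = -18.667/2.24 = -8.333.
Eyepiece angular magnification (image at near point): M_eye = 1 + D/f_e = 1 + 25/6 = 5.167.
Overall M = m_obj x M_eye = (-8.333)(5.167) = -43.06.

-43.1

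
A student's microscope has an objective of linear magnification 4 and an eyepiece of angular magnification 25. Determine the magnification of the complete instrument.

100

The overall magnification of a compound microscope is the product of the objective and eyepiece magnifications:
M = M_obj x M_eye = 4 x 25 = 100.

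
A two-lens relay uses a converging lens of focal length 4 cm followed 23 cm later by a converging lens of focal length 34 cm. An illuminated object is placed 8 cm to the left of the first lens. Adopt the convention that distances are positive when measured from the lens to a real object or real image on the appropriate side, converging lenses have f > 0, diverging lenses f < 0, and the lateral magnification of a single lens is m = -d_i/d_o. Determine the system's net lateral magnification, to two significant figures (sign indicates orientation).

First lens: d_i1 = 1/(1/4 - 1/8) = 8.000 cm.
m_1 = -(8.000)/8 = -1.0000.
The intermediate image is 8.000 cm to the right of lens 1, so d_o2 = L - d_i1 = 23 - 8.000 = 15.000 cm.
Second lens: d_i2 = 1/(1/34 - 1/(15.000)) = -26.842 cm.
m_2 = -(-26.842)/(15.000) = 1.7895.
The system's lateral magnification is m_1 m_2 = (-1.0000)(1.7895) = -1.7895.

-1.8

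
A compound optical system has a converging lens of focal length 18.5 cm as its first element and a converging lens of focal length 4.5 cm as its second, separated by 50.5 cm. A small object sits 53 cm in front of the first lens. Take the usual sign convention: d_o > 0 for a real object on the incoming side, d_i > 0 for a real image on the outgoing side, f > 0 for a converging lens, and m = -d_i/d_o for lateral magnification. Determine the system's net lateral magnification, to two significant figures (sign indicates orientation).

Lens 1: 1/d_i1 = 1/f_1 - 1/d_o1 = 1/18.5 - 1/53 = 0.03519 cm^-1, so d_i1 = 28.420 cm.
m_1 = -(28.420)/53 = -0.5362.
The intermediate image is 28.420 cm to the right of lens 1, so d_o2 = L - d_i1 = 50.5 - 28.420 = 22.080 cm.
Lens 2: 1/d_i2 = 1/f_2 - 1/d_o2 = 1/4.5 - 1/(22.080) = 0.17693 cm^-1, so d_i2 = 5.652 cm.
m_2 = -(5.652)/(22.080) = -0.2560.
Total m = m_1 x m_2 = (-0.5362)(-0.2560) = 0.1373.

0.14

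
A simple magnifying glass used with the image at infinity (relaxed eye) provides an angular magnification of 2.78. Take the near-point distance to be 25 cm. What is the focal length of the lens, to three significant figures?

For the image at infinity, M = D/f.
f = D/M = 25/2.78 = 8.993 cm.

8.99 cm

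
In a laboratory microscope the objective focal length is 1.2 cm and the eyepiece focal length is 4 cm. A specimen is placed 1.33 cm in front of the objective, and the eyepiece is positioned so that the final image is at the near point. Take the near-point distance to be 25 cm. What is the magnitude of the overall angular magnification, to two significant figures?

Objective: 1/d_i = 1/f_obj - 1/d_o = 1/1.2 - 1/1.33 = 0.08145 cm^-1, so d_i = 12.277 cm.
m_obj = -d_i/d_o = -12.277/1.33 = -9.231.
Eyepiece angular magnification (image at near point): M_eye = 1 + D/f_e = 1 + 25/4 = 7.250.
Overall M = m_obj x M_eye = (-9.231)(7.250) = -66.92.
|M| = 66.92.

67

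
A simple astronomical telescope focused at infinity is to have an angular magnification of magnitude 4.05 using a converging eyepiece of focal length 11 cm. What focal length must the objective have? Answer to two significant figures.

45 cm

|M| = f_obj/|f_eye|, so f_obj = |M| x |f_eye| = 4.05 x 11 = 44.550 cm.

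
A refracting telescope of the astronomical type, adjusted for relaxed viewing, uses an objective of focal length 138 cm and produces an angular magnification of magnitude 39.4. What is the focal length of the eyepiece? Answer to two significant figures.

|M| = f_obj/f_eye, so f_eye = f_obj/|M| = 138/39.4 = 3.503 cm.

3.5 cm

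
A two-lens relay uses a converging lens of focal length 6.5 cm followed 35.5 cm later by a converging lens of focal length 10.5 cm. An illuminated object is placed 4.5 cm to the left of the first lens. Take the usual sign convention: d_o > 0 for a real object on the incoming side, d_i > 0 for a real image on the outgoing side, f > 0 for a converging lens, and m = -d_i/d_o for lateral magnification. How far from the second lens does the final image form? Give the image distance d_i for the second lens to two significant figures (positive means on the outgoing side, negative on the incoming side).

Lens 1: 1/d_i1 = 1/f_1 - 1/d_o1 = 1/6.5 - 1/4.5 = -0.06838 cm^-1, so d_i1 = -14.625 cm.
With d_i1 < 0 the first image is virtual and lies on the object side; the object distance for lens 2 is d_o2 = 35.5 - (-14.625) = 50.125 cm.
Lens 2: 1/d_i2 = 1/f_2 - 1/d_o2 = 1/10.5 - 1/(50.125) = 0.07529 cm^-1, so d_i2 = 13.282 cm.

13 cm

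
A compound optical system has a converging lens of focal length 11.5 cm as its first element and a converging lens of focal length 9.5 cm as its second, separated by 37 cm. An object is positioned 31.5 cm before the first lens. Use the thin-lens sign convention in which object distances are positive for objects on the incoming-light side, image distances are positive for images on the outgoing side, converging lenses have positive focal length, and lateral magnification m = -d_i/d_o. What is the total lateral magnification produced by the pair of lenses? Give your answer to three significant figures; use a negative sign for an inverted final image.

0.582

Lens 1: 1/d_i1 = 1/f_1 - 1/d_o1 = 1/11.5 - 1/31.5 = 0.05521 cm^-1, so d_i1 = 18.113 cm.
m_1 = -(18.113)/31.5 = -0.5750.
Object distance for lens 2: d_o2 = 37 - 18.113 = 18.887 cm.
Lens 2: 1/d_i2 = 1/f_2 - 1/d_o2 = 1/9.5 - 1/(18.887) = 0.05232 cm^-1, so d_i2 = 19.114 cm.
m_2 = -(19.114)/(18.887) = -1.0120.
The system's lateral magnification is m_1 m_2 = (-0.5750)(-1.0120) = 0.5819.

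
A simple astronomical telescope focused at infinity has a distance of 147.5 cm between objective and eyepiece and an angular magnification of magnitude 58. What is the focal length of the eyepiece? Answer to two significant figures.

In normal adjustment the tube length equals f_obj + f_eye and |M| = f_obj/f_eye.
So f_obj = 58 f_eye and 58 f_eye + f_eye = 147.5 cm, giving f_eye = 147.5/59 = 2.500 cm and f_obj = 145.000 cm.

2.5 cm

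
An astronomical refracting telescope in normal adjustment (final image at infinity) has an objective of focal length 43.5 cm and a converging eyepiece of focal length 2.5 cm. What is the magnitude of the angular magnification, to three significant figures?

17.4

|M| = f_obj/|f_eye| = 43.5/2.5 = 17.400.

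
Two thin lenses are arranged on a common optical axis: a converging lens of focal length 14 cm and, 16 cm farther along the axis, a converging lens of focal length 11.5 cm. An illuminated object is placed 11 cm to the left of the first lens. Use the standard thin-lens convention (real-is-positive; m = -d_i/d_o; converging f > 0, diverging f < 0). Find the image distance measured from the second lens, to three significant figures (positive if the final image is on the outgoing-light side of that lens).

13.9 cm

Applying the thin-lens equation to the first lens, 1/14 = 1/11 + 1/d_i1, which gives d_i1 = -51.333 cm.
With d_i1 < 0 the first image is virtual and lies on the object side; the object distance for lens 2 is d_o2 = 16 - (-51.333) = 67.333 cm.
Applying the thin-lens equation again with f_2 = 11.5 cm and d_o2 = 67.333 cm gives d_i2 = 13.869 cm.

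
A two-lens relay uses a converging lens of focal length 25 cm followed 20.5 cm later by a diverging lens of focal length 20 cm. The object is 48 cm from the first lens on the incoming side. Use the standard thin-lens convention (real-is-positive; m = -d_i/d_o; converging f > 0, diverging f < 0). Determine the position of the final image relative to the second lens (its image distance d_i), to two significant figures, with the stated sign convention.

-54 cm

Lens 1: 1/d_i1 = 1/f_1 - 1/d_o1 = 1/25 - 1/48 = 0.01917 cm^-1, so d_i1 = 52.174 cm.
Since 52.174 cm > 20.5 cm, the first image lies past the second lens and serves as a virtual object: d_o2 = L - d_i1 = -31.674 cm.
Lens 2: 1/d_i2 = 1/f_2 - 1/d_o2 = 1/(-20) - 1/(-31.674) = -0.01843 cm^-1, so d_i2 = -54.264 cm.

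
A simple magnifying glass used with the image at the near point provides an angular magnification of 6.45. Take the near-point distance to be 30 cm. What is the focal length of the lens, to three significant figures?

For the image at the near point, M = 1 + D/f.
f = D/(M - 1) = 30/(6.45 - 1) = 5.505 cm.

5.50 cm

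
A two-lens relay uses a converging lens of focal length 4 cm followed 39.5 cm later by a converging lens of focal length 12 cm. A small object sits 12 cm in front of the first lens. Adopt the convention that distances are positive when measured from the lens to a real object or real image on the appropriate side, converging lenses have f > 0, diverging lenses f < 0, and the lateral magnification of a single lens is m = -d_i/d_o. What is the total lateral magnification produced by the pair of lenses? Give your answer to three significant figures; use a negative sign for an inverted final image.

First lens: d_i1 = 1/(1/4 - 1/12) = 6.000 cm.
m_1 = -(6.000)/12 = -0.5000.
Object distance for lens 2: d_o2 = 39.5 - 6.000 = 33.500 cm.
Second lens: d_i2 = 1/(1/12 - 1/(33.500)) = 18.698 cm.
m_2 = -(18.698)/(33.500) = -0.5581.
Total m = m_1 x m_2 = (-0.5000)(-0.5581) = 0.2791.

0.279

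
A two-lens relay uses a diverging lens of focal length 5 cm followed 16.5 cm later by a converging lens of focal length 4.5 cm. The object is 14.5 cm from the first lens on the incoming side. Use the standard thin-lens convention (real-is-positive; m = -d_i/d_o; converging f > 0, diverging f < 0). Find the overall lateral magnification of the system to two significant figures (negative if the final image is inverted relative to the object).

-0.073

First lens: d_i1 = 1/(1/(-5) - 1/14.5) = -3.718 cm.
m_1 = -(-3.718)/14.5 = 0.2564.
With d_i1 < 0 the first image is virtual and lies on the object side; the object distance for lens 2 is d_o2 = 16.5 - (-3.718) = 20.218 cm.
Second lens: d_i2 = 1/(1/4.5 - 1/(20.218)) = 5.788 cm.
m_2 = -(5.788)/(20.218) = -0.2863.
Total m = m_1 x m_2 = (0.2564)(-0.2863) = -0.0734.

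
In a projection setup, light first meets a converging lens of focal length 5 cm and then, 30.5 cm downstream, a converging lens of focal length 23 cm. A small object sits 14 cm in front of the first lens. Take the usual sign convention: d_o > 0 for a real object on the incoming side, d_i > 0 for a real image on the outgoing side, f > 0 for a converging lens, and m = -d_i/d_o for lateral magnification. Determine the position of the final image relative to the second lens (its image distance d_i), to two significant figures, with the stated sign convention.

-1900 cm

Lens 1: 1/d_i1 = 1/f_1 - 1/d_o1 = 1/5 - 1/14 = 0.12857 cm^-1, so d_i1 = 7.778 cm.
Object distance for lens 2: d_o2 = 30.5 - 7.778 = 22.722 cm.
Lens 2: 1/d_i2 = 1/f_2 - 1/d_o2 = 1/23 - 1/(22.722) = -0.00053 cm^-1, so d_i2 = -1881.400 cm.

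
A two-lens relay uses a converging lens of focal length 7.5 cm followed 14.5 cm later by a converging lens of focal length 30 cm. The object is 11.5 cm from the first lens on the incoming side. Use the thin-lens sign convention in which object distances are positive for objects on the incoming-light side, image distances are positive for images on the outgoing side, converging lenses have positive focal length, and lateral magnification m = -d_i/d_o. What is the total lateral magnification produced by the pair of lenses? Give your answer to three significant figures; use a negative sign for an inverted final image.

-1.52

Applying the thin-lens equation to the first lens, 1/7.5 = 1/11.5 + 1/d_i1, which gives d_i1 = 21.562 cm.
Its lateral magnification is m_1 = -d_i1/d_o1 = -(21.562)/11.5 = -1.8750.
This image would form 21.562 cm past lens 1, i.e. 7.062 cm beyond lens 2, so it is a virtual object for lens 2: d_o2 = 14.5 - 21.562 = -7.062 cm.
Applying the thin-lens equation again with f_2 = 30 cm and d_o2 = -7.062 cm gives d_i2 = 5.717 cm.
m_2 = -(5.717)/(-7.062) = 0.8094.
Overall magnification: m = m_1 m_2 = -1.5177.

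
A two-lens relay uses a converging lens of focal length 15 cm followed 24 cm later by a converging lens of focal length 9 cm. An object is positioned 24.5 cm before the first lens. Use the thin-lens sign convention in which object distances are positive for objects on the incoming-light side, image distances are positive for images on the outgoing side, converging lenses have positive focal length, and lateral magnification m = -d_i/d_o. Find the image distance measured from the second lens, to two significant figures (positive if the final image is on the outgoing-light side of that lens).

First lens: d_i1 = 1/(1/15 - 1/24.5) = 38.684 cm.
Since 38.684 cm > 24 cm, the first image lies past the second lens and serves as a virtual object: d_o2 = L - d_i1 = -14.684 cm.
Second lens: d_i2 = 1/(1/9 - 1/(-14.684)) = 5.580 cm.

5.6 cm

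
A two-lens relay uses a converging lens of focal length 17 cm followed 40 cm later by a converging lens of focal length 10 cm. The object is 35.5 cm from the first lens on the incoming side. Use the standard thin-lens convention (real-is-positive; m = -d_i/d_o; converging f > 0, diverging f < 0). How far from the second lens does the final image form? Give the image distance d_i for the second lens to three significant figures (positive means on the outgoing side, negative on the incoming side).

Lens 1: 1/d_i1 = 1/f_1 - 1/d_o1 = 1/17 - 1/35.5 = 0.03065 cm^-1, so d_i1 = 32.622 cm.
Object distance for lens 2: d_o2 = 40 - 32.622 = 7.378 cm.
Lens 2: 1/d_i2 = 1/f_2 - 1/d_o2 = 1/10 - 1/(7.378) = -0.03553 cm^-1, so d_i2 = -28.144 cm.

-28.1 cm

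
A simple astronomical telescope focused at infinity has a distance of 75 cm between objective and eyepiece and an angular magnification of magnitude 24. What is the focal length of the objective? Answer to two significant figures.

In normal adjustment the tube length equals f_obj + f_eye and |M| = f_obj/f_eye.
So f_obj = 24 f_eye and 24 f_eye + f_eye = 75 cm, giving f_eye = 75/25 = 3.000 cm and f_obj = 72.000 cm.

72 cm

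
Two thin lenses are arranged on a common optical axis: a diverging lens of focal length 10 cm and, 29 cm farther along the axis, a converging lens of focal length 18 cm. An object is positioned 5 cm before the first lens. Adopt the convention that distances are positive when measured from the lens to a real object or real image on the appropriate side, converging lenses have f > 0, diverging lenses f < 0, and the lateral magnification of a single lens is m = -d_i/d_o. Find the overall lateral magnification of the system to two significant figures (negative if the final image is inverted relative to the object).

Applying the thin-lens equation to the first lens, 1/(-10) = 1/5 + 1/d_i1, which gives d_i1 = -3.333 cm.
Its lateral magnification is m_1 = -d_i1/d_o1 = -(-3.333)/5 = 0.6667.
With d_i1 < 0 the first image is virtual and lies on the object side; the object distance for lens 2 is d_o2 = 29 - (-3.333) = 32.333 cm.
Applying the thin-lens equation again with f_2 = 18 cm and d_o2 = 32.333 cm gives d_i2 = 40.605 cm.
m_2 = -(40.605)/(32.333) = -1.2558.
The system's lateral magnification is m_1 m_2 = (0.6667)(-1.2558) = -0.8372.

-0.84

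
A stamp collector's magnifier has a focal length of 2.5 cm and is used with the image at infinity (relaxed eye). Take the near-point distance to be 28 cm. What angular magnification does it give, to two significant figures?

11

M = D/f = 28/2.5 = 11.200.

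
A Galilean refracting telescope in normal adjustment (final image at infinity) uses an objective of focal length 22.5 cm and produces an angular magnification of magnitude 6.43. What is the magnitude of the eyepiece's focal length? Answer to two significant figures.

3.5 cm

|M| = f_obj/|f_eye|, so |f_eye| = f_obj/|M| = 22.5/6.43 = 3.499 cm.
(The eyepiece is diverging, so its signed focal length is -3.499 cm.)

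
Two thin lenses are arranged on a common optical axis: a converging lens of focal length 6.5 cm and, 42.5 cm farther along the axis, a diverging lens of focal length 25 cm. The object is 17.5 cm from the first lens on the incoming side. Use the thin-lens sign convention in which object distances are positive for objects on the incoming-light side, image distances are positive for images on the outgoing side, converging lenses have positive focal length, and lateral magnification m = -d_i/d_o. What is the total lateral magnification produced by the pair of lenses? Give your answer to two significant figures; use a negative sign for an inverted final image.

Applying the thin-lens equation to the first lens, 1/6.5 = 1/17.5 + 1/d_i1, which gives d_i1 = 10.341 cm.
Its lateral magnification is m_1 = -d_i1/d_o1 = -(10.341)/17.5 = -0.5909.
The intermediate image is 10.341 cm to the right of lens 1, so d_o2 = L - d_i1 = 42.5 - 10.341 = 32.159 cm.
Applying the thin-lens equation again with f_2 = -25 cm and d_o2 = 32.159 cm gives d_i2 = -14.066 cm.
m_2 = -(-14.066)/(32.159) = 0.4374.
Overall magnification: m = m_1 m_2 = -0.2584.

-0.26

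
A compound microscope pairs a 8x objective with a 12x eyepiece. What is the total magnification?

The overall magnification of a compound microscope is the product of the objective and eyepiece magnifications:
M = M_obj x M_eye = 8 x 12 = 96.

96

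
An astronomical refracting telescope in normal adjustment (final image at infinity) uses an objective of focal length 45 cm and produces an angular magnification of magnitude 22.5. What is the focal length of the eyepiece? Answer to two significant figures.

2.0 cm

|M| = f_obj/f_eye, so f_eye = f_obj/|M| = 45/22.5 = 2.000 cm.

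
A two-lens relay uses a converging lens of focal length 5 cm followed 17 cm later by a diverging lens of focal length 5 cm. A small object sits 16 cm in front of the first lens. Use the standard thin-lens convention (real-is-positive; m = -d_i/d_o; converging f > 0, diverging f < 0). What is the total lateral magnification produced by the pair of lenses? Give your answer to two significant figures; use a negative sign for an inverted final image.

-0.15

Lens 1: 1/d_i1 = 1/f_1 - 1/d_o1 = 1/5 - 1/16 = 0.13750 cm^-1, so d_i1 = 7.273 cm.
m_1 = -(7.273)/16 = -0.4545.
Object distance for lens 2: d_o2 = 17 - 7.273 = 9.727 cm.
Lens 2: 1/d_i2 = 1/f_2 - 1/d_o2 = 1/(-5) - 1/(9.727) = -0.30280 cm^-1, so d_i2 = -3.302 cm.
m_2 = -(-3.302)/(9.727) = 0.3395.
Overall magnification: m = m_1 m_2 = -0.1543.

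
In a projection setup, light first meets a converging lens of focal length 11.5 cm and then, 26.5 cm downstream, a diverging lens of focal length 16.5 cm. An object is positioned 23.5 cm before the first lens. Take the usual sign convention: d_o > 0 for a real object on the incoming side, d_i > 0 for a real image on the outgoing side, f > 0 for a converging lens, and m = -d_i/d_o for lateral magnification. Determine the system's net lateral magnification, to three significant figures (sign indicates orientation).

-0.772

Applying the thin-lens equation to the first lens, 1/11.5 = 1/23.5 + 1/d_i1, which gives d_i1 = 22.521 cm.
Its lateral magnification is m_1 = -d_i1/d_o1 = -(22.521)/23.5 = -0.9583.
The intermediate image is 22.521 cm to the right of lens 1, so d_o2 = L - d_i1 = 26.5 - 22.521 = 3.979 cm.
Applying the thin-lens equation again with f_2 = -16.5 cm and d_o2 = 3.979 cm gives d_i2 = -3.206 cm.
m_2 = -(-3.206)/(3.979) = 0.8057.
The system's lateral magnification is m_1 m_2 = (-0.9583)(0.8057) = -0.7721.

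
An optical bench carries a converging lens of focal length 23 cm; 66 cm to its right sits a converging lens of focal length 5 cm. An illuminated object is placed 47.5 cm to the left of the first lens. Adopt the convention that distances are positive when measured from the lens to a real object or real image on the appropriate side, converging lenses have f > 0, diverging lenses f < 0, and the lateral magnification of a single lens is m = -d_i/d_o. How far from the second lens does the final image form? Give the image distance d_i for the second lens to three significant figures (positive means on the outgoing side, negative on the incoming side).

First lens: d_i1 = 1/(1/23 - 1/47.5) = 44.592 cm.
That image sits 21.408 cm in front of the second lens, so d_o2 = 21.408 cm.
Second lens: d_i2 = 1/(1/5 - 1/(21.408)) = 6.524 cm.

6.52 cm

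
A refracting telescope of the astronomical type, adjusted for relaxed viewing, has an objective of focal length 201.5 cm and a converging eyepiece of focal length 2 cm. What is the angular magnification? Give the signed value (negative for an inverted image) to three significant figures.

M = -f_obj/f_eye = -201.5/(2) = -100.750.

-101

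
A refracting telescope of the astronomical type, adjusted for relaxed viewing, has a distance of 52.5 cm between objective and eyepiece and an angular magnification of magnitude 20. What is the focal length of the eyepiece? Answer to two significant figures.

In normal adjustment the tube length equals f_obj + f_eye and |M| = f_obj/f_eye.
So f_obj = 20 f_eye and 20 f_eye + f_eye = 52.5 cm, giving f_eye = 52.5/21 = 2.500 cm and f_obj = 50.000 cm.

2.5 cm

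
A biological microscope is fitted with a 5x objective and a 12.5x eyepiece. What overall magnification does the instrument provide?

62.5

The overall magnification of a compound microscope is the product of the objective and eyepiece magnifications:
M = M_obj x M_eye = 5 x 12.5 = 62.5.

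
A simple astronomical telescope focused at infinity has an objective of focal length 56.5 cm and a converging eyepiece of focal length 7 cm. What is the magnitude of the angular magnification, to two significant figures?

|M| = f_obj/|f_eye| = 56.5/7 = 8.071.

8.1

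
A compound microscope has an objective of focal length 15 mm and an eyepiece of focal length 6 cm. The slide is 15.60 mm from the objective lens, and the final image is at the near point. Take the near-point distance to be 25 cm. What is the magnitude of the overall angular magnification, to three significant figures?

129

Convert to cm: f_obj = 15 mm = 1.5 cm; d_o = 15.60 mm = 1.56 cm.
Objective: 1/d_i = 1/f_obj - 1/d_o = 1/1.5 - 1/1.56 = 0.02564 cm^-1, so d_i = 39.000 cm.
m_obj = -d_i/d_o = -39.000/1.56 = -25.000.
Eyepiece angular magnification (image at near point): M_eye = 1 + D/f_e = 1 + 25/6 = 5.167.
Overall M = m_obj x M_eye = (-25.000)(5.167) = -129.17.
|M| = 129.17.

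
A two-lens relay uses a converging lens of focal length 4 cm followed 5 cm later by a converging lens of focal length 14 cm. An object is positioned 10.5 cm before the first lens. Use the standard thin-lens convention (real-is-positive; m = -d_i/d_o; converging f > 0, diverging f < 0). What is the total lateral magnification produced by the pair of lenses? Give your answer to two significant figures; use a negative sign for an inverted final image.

Lens 1: 1/d_i1 = 1/f_1 - 1/d_o1 = 1/4 - 1/10.5 = 0.15476 cm^-1, so d_i1 = 6.462 cm.
m_1 = -(6.462)/10.5 = -0.6154.
This image would form 6.462 cm past lens 1, i.e. 1.462 cm beyond lens 2, so it is a virtual object for lens 2: d_o2 = 5 - 6.462 = -1.462 cm.
Lens 2: 1/d_i2 = 1/f_2 - 1/d_o2 = 1/14 - 1/(-1.462) = 0.75564 cm^-1, so d_i2 = 1.323 cm.
m_2 = -(1.323)/(-1.462) = 0.9055.
Total m = m_1 x m_2 = (-0.6154)(0.9055) = -0.5572.

-0.56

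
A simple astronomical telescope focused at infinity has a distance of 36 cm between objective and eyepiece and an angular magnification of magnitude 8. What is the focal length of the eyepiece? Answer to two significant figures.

In normal adjustment the tube length equals f_obj + f_eye and |M| = f_obj/f_eye.
So f_obj = 8 f_eye and 8 f_eye + f_eye = 36 cm, giving f_eye = 36/9 = 4.000 cm and f_obj = 32.000 cm.

4.0 cm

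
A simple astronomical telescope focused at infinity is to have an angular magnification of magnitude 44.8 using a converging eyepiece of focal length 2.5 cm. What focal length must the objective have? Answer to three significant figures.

112 cm

|M| = f_obj/|f_eye|, so f_obj = |M| x |f_eye| = 44.8 x 2.5 = 112.000 cm.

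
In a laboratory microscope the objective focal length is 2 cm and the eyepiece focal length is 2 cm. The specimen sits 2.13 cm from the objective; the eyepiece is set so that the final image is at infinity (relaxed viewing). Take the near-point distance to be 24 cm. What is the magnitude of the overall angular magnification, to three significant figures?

185

Objective: 1/d_i = 1/f_obj - 1/d_o = 1/2 - 1/2.13 = 0.03052 cm^-1, so d_i = 32.769 cm.
m_obj = -d_i/d_o = -32.769/2.13 = -15.385.
Eyepiece angular magnification (image at infinity): M_eye = D/f_e = 24/2 = 12.000.
Overall M = m_obj x M_eye = (-15.385)(12.000) = -184.62.
|M| = 184.62.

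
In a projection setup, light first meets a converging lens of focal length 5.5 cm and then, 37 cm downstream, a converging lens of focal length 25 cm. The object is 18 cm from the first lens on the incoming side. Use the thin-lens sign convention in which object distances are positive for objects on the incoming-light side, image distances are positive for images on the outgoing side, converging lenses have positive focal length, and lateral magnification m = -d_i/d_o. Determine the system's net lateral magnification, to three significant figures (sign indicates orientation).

Lens 1: 1/d_i1 = 1/f_1 - 1/d_o1 = 1/5.5 - 1/18 = 0.12626 cm^-1, so d_i1 = 7.920 cm.
m_1 = -(7.920)/18 = -0.4400.
Object distance for lens 2: d_o2 = 37 - 7.920 = 29.080 cm.
Lens 2: 1/d_i2 = 1/f_2 - 1/d_o2 = 1/25 - 1/(29.080) = 0.00561 cm^-1, so d_i2 = 178.186 cm.
m_2 = -(178.186)/(29.080) = -6.1275.
Overall magnification: m = m_1 m_2 = 2.6961.

2.70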